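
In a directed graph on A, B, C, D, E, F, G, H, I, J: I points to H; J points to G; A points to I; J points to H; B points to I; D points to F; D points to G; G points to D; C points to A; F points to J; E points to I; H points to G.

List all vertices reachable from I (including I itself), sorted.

D, F, G, H, I, J

Start at I.
Its neighbours: H.
Then their neighbours: G.
Then next layer: D.
Then next layer: F.
Then next layer: J.
Nothing further is reachable.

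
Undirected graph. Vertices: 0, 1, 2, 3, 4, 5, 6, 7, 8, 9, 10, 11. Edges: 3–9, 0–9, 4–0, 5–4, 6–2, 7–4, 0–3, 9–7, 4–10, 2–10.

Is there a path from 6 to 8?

No

Explore from 6.
Distance 1: reach 2.
Distance 2: reach 10.
Distance 3: reach 4.
Distance 4: reach 0, 5, 7.
Distance 5: reach 3, 9.
The search is exhausted without reaching 8; it lies in a different component.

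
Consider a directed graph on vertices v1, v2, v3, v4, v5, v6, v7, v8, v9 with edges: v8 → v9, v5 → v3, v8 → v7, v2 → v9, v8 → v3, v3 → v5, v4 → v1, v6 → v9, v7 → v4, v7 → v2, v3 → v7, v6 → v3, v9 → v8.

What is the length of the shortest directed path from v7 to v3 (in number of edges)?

4

Distance 0: v7.
Distance 1: v2, v4.
Distance 2: v1, v9.
Distance 3: v8.
Distance 4: v3 — contains v3.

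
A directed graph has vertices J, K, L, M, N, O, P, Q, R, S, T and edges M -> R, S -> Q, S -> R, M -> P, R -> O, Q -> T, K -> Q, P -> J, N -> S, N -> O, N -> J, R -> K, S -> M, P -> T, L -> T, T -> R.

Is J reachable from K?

Explore from K.
Distance 1: reach Q.
Distance 2: reach T.
Distance 3: reach R.
Distance 4: reach O.
The search from K is exhausted; no directed path reaches J.

No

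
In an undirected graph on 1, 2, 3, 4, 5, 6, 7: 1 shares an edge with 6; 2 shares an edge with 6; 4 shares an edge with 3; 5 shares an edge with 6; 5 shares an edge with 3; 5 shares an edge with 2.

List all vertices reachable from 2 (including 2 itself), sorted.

Start at 2.
Its neighbours: 5, 6.
Then their neighbours: 1, 3.
Then next layer: 4.
Nothing further is reachable.

1, 2, 3, 4, 5, 6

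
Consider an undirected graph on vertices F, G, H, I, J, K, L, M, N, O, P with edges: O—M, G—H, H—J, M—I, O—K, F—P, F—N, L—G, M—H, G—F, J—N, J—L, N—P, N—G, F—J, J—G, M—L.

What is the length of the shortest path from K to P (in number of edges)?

Distance 0: K.
Distance 1: O.
Distance 2: M.
Distance 3: H, I, L.
Distance 4: G, J.
Distance 5: F, N.
Distance 6: P — contains P.

6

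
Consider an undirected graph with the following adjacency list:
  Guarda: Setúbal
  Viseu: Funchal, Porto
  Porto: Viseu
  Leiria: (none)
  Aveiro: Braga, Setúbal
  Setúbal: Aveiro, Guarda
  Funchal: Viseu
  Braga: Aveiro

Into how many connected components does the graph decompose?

3

From Aveiro: component {Aveiro, Braga, Guarda, Setúbal}.
From Funchal: component {Funchal, Porto, Viseu}.
From Leiria: component {Leiria}.
That's 3 components.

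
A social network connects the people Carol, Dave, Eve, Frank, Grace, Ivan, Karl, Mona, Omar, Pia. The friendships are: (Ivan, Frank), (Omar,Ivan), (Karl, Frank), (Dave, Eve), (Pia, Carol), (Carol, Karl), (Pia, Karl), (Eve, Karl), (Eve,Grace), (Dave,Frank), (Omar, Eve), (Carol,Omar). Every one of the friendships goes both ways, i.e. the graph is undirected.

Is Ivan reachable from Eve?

Explore from Eve.
Distance 1: reach Dave, Grace, Karl, Omar.
Distance 2: reach Carol, Frank, Ivan, Pia.
Found Ivan.

Yes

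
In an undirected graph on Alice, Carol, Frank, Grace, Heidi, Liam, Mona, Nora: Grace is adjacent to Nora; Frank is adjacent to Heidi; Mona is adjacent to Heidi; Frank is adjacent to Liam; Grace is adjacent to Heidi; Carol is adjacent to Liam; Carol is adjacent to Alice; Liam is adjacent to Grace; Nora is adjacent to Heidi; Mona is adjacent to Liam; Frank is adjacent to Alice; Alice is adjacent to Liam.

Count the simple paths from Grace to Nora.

6

Grace–Heidi–Nora
Grace–Liam–Alice–Frank–Heidi–Nora
Grace–Liam–Carol–Alice–Frank–Heidi–Nora
Grace–Liam–Frank–Heidi–Nora
Grace–Liam–Mona–Heidi–Nora
Grace–Nora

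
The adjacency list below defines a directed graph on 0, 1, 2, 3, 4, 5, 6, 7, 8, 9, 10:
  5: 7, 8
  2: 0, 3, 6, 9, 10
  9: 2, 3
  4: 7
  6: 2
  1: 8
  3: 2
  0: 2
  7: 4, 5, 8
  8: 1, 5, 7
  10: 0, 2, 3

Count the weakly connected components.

From 0: component {0, 2, 3, 6, 9, 10}.
From 1: component {1, 4, 5, 7, 8}.
That's 2 components.

2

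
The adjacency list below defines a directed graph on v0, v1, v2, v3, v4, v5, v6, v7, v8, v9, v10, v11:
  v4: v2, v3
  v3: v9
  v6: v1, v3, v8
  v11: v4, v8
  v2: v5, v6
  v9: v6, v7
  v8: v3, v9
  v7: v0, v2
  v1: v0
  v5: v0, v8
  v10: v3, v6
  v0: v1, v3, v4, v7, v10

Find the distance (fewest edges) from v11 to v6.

Distance 0: v11.
Distance 1: v4, v8.
Distance 2: v2, v3, v9.
Distance 3: v5, v6, v7 — contains v6.

3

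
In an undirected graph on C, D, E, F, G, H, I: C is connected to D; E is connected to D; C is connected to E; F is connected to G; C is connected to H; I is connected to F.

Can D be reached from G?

No

Explore from G.
Distance 1: reach F.
Distance 2: reach I.
The search is exhausted without reaching D; it lies in a different component.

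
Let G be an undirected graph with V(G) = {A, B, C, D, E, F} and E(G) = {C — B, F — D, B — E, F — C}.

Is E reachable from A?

A has no edges, so nothing is reachable from it.

No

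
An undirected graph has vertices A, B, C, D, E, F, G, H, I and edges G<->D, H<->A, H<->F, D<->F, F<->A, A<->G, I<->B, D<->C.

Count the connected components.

From A: component {A, C, D, F, G, H}.
From B: component {B, I}.
From E: component {E}.
That's 3 components.

3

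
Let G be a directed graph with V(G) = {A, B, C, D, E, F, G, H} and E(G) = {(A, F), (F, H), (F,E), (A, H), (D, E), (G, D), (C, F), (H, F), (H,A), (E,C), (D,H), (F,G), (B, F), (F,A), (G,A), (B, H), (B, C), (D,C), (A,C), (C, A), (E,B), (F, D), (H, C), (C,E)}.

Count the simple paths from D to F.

D→C→A→F
D→C→A→H→F
D→C→E→B→F
D→C→E→B→H→A→F
D→C→E→B→H→F
D→C→F
D→E→B→C→A→F
D→E→B→C→A→H→F
... and 17 more.

25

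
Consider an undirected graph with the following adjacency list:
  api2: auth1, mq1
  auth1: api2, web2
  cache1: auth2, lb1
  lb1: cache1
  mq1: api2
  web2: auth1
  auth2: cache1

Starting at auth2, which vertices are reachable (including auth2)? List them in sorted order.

auth2, cache1, lb1

Start at auth2.
Its neighbours: cache1.
Then their neighbours: lb1.
Nothing further is reachable.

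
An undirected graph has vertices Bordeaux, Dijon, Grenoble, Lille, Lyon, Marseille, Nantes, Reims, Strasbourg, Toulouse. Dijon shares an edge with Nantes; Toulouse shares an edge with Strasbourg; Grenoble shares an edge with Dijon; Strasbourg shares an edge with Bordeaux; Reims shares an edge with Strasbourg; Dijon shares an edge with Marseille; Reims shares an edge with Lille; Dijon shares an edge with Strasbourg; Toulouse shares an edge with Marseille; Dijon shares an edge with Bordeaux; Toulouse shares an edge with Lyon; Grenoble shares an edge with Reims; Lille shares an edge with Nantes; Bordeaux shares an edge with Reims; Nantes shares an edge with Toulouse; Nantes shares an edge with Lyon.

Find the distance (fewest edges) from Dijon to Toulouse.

Distance 0: Dijon.
Distance 1: Bordeaux, Grenoble, Marseille, Nantes, Strasbourg.
Distance 2: Lille, Lyon, Reims, Toulouse — contains Toulouse.

2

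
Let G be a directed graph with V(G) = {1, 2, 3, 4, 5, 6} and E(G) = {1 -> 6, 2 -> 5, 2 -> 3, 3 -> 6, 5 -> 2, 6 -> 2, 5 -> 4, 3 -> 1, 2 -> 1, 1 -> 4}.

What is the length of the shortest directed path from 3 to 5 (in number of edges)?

3

Distance 0: 3.
Distance 1: 1, 6.
Distance 2: 2, 4.
Distance 3: 5 — contains 5.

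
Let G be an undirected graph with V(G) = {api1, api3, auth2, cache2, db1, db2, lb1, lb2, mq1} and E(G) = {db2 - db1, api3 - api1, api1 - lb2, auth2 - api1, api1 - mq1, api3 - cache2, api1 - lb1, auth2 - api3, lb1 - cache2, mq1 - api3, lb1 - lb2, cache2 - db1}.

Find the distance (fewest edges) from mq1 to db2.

Distance 0: mq1.
Distance 1: api1, api3.
Distance 2: auth2, cache2, lb1, lb2.
Distance 3: db1.
Distance 4: db2 — contains db2.

4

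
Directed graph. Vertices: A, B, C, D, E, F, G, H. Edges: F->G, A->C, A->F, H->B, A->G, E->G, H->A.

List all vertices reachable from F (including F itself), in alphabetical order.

F, G

Start at F.
Its neighbours: G.
Nothing further is reachable.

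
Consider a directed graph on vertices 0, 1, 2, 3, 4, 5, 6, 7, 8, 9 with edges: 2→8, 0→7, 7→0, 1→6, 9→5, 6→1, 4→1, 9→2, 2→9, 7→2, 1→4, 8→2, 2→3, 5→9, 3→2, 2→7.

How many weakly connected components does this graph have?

2

From 0: component {0, 2, 3, 5, 7, 8, 9}.
From 1: component {1, 4, 6}.
That's 2 components.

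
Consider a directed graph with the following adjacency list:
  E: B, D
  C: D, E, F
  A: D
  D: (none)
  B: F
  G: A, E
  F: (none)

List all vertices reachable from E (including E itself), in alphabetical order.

Start at E.
Its neighbours: B, D.
Then their neighbours: F.
Nothing further is reachable.

B, D, E, F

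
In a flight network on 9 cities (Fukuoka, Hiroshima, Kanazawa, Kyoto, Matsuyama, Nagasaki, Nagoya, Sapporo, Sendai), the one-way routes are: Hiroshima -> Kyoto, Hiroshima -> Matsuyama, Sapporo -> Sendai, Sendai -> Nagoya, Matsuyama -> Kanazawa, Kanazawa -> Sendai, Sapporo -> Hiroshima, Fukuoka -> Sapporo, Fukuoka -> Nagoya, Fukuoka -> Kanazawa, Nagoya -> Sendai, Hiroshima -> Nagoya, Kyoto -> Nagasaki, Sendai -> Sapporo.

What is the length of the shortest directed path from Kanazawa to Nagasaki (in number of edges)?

Distance 0: Kanazawa.
Distance 1: Sendai.
Distance 2: Nagoya, Sapporo.
Distance 3: Hiroshima.
Distance 4: Kyoto, Matsuyama.
Distance 5: Nagasaki — contains Nagasaki.

5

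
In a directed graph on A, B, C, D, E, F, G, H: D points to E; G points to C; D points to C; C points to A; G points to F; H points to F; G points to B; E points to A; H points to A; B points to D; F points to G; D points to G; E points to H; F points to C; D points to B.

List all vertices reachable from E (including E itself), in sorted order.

Start at E.
Its neighbours: A, H.
Then their neighbours: F.
Then next layer: C, G.
Then next layer: B.
Then next layer: D.
Every vertex is now reached.

A, B, C, D, E, F, G, H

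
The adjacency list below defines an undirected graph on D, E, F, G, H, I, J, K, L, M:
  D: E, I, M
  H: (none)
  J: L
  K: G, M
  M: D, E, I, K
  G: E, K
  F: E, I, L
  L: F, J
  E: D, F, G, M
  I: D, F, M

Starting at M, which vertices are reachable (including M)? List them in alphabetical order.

Start at M.
Its neighbours: D, E, I, K.
Then their neighbours: F, G.
Then next layer: L.
Then next layer: J.
Nothing further is reachable.

D, E, F, G, I, J, K, L, M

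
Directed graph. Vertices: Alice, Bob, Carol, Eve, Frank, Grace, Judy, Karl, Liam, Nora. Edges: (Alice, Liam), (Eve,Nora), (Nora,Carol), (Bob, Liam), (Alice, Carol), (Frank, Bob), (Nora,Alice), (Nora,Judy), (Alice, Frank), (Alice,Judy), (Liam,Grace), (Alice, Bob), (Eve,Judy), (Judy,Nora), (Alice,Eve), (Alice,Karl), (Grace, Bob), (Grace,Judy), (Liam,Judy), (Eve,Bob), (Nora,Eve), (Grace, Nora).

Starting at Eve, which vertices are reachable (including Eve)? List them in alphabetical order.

Alice, Bob, Carol, Eve, Frank, Grace, Judy, Karl, Liam, Nora

Start at Eve.
Its neighbours: Bob, Judy, Nora.
Then their neighbours: Alice, Carol, Liam.
Then next layer: Frank, Grace, Karl.
Every vertex is now reached.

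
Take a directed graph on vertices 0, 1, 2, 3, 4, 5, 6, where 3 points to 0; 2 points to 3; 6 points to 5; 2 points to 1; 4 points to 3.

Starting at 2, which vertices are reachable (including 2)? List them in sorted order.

Start at 2.
Its neighbours: 1, 3.
Then their neighbours: 0.
Nothing further is reachable.

0, 1, 2, 3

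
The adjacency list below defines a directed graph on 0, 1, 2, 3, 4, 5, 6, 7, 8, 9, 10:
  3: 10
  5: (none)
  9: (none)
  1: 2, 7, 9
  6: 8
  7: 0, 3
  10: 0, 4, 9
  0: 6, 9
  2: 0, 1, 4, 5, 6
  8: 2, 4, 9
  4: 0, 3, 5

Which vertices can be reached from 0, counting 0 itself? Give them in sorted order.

0, 1, 2, 3, 4, 5, 6, 7, 8, 9, 10

Start at 0.
Its neighbours: 6, 9.
Then their neighbours: 8.
Then next layer: 2, 4.
Then next layer: 1, 3, 5.
Then next layer: 7, 10.
Every vertex is now reached.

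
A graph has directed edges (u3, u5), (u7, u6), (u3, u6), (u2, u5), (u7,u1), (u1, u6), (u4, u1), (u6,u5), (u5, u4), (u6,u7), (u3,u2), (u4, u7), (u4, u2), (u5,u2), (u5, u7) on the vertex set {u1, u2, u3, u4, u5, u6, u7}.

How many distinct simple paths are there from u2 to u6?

u2→u5→u4→u1→u6
u2→u5→u4→u7→u1→u6
u2→u5→u4→u7→u6
u2→u5→u7→u1→u6
u2→u5→u7→u6

5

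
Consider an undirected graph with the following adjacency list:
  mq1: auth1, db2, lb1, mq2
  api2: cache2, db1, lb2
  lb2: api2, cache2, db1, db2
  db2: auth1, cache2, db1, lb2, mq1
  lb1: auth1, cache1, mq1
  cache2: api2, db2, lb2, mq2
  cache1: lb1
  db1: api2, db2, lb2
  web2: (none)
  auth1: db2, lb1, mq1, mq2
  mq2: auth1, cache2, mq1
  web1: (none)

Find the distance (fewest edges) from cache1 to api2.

Distance 0: cache1.
Distance 1: lb1.
Distance 2: auth1, mq1.
Distance 3: db2, mq2.
Distance 4: cache2, db1, lb2.
Distance 5: api2 — contains api2.

5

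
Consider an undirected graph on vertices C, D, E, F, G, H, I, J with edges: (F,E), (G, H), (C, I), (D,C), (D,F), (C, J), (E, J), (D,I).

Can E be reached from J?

Explore from J.
Distance 1: reach C, E.
Found E.

Yes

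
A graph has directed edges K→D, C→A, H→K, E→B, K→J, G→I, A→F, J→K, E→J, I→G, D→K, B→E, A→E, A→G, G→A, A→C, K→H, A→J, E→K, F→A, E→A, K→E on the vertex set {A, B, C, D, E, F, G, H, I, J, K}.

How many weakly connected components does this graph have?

From A: component {A, B, C, D, E, F, G, H, I, J, K}.
That's 1 component.

1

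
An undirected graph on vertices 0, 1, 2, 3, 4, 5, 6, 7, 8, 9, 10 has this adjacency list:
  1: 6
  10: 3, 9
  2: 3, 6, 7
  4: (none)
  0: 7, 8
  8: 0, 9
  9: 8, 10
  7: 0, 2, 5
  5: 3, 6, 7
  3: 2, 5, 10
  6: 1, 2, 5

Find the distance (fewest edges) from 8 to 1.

Distance 0: 8.
Distance 1: 0, 9.
Distance 2: 7, 10.
Distance 3: 2, 3, 5.
Distance 4: 6.
Distance 5: 1 — contains 1.

5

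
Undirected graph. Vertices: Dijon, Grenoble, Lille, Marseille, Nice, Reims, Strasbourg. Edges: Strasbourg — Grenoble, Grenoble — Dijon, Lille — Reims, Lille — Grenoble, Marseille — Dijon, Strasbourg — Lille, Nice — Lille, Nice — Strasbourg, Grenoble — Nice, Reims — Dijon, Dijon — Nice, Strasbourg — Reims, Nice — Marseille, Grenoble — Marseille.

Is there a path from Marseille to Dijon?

Yes

Explore from Marseille.
Distance 1: reach Dijon, Grenoble, Nice.
Found Dijon.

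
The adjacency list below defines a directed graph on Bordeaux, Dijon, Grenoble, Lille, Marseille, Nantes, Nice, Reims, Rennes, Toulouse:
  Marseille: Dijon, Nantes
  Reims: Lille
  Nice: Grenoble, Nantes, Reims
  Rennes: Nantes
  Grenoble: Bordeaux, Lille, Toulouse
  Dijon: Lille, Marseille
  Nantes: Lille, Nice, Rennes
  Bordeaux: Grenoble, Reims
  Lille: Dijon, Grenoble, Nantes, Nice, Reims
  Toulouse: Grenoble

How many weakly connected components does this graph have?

1

From Bordeaux: component {Bordeaux, Dijon, Grenoble, Lille, Marseille, Nantes, Nice, Reims, Rennes, Toulouse}.
That's 1 component.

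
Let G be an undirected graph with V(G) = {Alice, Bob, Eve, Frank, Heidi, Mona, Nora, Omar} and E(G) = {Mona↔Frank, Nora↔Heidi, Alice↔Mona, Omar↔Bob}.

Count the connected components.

4

From Alice: component {Alice, Frank, Mona}.
From Bob: component {Bob, Omar}.
From Eve: component {Eve}.
From Heidi: component {Heidi, Nora}.
That's 4 components.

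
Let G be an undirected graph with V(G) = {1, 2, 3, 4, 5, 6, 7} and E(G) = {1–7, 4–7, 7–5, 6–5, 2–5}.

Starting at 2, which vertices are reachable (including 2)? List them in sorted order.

1, 2, 4, 5, 6, 7

Start at 2.
Its neighbours: 5.
Then their neighbours: 6, 7.
Then next layer: 1, 4.
Nothing further is reachable.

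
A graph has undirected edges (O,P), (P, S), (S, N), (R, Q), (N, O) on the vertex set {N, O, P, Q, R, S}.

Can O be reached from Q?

No

Explore from Q.
Distance 1: reach R.
The search is exhausted without reaching O; it lies in a different component.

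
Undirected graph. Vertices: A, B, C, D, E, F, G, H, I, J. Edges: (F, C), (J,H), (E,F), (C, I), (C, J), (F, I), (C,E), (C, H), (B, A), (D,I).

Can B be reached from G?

No

G has no edges, so nothing is reachable from it.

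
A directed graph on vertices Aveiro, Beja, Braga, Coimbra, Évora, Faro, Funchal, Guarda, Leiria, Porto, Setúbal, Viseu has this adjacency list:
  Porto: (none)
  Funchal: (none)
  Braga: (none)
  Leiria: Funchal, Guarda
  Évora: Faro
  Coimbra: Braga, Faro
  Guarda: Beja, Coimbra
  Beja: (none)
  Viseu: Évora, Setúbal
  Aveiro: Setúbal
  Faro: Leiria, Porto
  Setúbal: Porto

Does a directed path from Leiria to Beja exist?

Explore from Leiria.
Distance 1: reach Funchal, Guarda.
Distance 2: reach Beja, Coimbra.
Found Beja.

Yes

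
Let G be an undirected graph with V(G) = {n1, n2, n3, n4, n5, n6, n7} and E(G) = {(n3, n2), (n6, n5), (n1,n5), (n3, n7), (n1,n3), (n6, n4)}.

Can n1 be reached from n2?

Yes

Explore from n2.
Distance 1: reach n3.
Distance 2: reach n1, n7.
Found n1.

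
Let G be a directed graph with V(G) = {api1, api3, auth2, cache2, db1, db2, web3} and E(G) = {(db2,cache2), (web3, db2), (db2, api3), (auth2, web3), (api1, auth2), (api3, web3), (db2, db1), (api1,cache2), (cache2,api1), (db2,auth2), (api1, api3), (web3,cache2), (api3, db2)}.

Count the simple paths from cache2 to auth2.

3

cache2→api1→api3→db2→auth2
cache2→api1→api3→web3→db2→auth2
cache2→api1→auth2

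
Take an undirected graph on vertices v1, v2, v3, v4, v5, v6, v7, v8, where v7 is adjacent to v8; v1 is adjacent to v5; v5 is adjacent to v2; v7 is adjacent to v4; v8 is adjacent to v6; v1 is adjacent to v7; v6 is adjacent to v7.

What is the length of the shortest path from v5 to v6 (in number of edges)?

3

Distance 0: v5.
Distance 1: v1, v2.
Distance 2: v7.
Distance 3: v4, v6, v8 — contains v6.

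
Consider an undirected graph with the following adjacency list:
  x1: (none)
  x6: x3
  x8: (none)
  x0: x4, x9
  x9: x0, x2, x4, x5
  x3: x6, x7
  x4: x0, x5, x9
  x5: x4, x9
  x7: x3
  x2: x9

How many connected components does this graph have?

From x0: component {x0, x2, x4, x5, x9}.
From x1: component {x1}.
From x3: component {x3, x6, x7}.
From x8: component {x8}.
That's 4 components.

4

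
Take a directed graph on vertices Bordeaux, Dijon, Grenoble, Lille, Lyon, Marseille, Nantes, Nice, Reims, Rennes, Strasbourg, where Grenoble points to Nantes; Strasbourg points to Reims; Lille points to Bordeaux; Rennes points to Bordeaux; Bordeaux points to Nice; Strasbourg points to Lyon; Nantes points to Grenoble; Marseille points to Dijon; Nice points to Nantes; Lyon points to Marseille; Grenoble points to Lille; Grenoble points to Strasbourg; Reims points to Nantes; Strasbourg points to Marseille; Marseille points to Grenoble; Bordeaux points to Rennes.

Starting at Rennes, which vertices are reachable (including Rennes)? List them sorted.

Bordeaux, Dijon, Grenoble, Lille, Lyon, Marseille, Nantes, Nice, Reims, Rennes, Strasbourg

Start at Rennes.
Its neighbours: Bordeaux.
Then their neighbours: Nice.
Then next layer: Nantes.
Then next layer: Grenoble.
Then next layer: Lille, Strasbourg.
Then next layer: Lyon, Marseille, Reims.
Then next layer: Dijon.
Every vertex is now reached.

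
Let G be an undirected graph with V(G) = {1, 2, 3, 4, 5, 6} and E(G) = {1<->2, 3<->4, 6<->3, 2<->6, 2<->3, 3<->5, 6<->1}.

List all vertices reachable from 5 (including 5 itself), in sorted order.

Start at 5.
Its neighbours: 3.
Then their neighbours: 2, 4, 6.
Then next layer: 1.
Every vertex is now reached.

1, 2, 3, 4, 5, 6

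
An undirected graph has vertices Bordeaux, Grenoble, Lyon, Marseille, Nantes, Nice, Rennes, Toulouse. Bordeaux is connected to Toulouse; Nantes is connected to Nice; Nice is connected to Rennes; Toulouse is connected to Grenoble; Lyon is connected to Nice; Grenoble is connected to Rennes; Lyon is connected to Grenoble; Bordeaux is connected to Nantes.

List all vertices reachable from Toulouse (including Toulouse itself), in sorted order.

Bordeaux, Grenoble, Lyon, Nantes, Nice, Rennes, Toulouse

Start at Toulouse.
Its neighbours: Bordeaux, Grenoble.
Then their neighbours: Lyon, Nantes, Rennes.
Then next layer: Nice.
Nothing further is reachable.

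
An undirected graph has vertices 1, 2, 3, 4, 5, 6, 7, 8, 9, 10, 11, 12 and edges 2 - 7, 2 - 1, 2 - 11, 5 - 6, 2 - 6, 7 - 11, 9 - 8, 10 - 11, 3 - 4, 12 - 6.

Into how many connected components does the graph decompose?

3

From 1: component {1, 2, 5, 6, 7, 10, 11, 12}.
From 3: component {3, 4}.
From 8: component {8, 9}.
That's 3 components.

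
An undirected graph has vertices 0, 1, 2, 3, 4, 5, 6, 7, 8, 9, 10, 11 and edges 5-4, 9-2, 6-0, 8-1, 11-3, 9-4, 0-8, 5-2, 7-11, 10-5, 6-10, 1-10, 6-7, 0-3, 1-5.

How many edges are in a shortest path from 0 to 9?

5

Distance 0: 0.
Distance 1: 3, 6, 8.
Distance 2: 1, 7, 10, 11.
Distance 3: 5.
Distance 4: 2, 4.
Distance 5: 9 — contains 9.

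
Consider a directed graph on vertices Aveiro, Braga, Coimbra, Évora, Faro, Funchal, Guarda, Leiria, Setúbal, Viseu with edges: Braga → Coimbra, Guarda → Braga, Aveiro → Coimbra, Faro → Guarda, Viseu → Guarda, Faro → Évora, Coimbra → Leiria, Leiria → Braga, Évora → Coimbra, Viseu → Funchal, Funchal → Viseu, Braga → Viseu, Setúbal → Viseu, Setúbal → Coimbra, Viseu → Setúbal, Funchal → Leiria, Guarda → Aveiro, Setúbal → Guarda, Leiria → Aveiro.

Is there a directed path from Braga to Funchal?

Explore from Braga.
Distance 1: reach Coimbra, Viseu.
Distance 2: reach Funchal, Guarda, Leiria, Setúbal.
Found Funchal.

Yes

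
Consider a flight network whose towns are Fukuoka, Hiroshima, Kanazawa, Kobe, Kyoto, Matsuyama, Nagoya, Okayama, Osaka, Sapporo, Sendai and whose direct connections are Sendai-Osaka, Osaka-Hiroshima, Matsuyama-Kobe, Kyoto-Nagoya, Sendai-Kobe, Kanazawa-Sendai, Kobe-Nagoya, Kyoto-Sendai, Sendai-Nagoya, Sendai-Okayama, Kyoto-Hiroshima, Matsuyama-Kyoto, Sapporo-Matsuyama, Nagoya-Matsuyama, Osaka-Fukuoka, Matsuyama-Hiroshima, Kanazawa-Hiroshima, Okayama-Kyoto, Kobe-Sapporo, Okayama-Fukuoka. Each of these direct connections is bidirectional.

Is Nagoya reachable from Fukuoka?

Explore from Fukuoka.
Distance 1: reach Okayama, Osaka.
Distance 2: reach Hiroshima, Kyoto, Sendai.
Distance 3: reach Kanazawa, Kobe, Matsuyama, Nagoya.
Found Nagoya.

Yes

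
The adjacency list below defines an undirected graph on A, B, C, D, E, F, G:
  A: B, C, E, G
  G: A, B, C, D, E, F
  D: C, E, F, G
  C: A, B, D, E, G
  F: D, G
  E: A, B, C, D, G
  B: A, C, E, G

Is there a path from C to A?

Explore from C.
Distance 1: reach A, B, D, E, G.
Found A.

Yes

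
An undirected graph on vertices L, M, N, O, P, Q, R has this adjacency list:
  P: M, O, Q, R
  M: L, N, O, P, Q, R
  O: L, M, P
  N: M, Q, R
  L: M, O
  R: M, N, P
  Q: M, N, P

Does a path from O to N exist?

Explore from O.
Distance 1: reach L, M, P.
Distance 2: reach N, Q, R.
Found N.

Yes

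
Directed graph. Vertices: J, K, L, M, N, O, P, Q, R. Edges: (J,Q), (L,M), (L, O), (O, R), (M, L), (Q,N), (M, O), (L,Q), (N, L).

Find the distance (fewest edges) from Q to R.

Distance 0: Q.
Distance 1: N.
Distance 2: L.
Distance 3: M, O.
Distance 4: R — contains R.

4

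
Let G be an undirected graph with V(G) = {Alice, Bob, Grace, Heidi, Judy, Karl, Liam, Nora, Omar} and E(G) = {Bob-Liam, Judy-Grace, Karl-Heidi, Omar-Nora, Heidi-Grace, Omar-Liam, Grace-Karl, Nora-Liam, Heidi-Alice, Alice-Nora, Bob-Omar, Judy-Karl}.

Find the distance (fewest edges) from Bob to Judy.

Distance 0: Bob.
Distance 1: Liam, Omar.
Distance 2: Nora.
Distance 3: Alice.
Distance 4: Heidi.
Distance 5: Grace, Karl.
Distance 6: Judy — contains Judy.

6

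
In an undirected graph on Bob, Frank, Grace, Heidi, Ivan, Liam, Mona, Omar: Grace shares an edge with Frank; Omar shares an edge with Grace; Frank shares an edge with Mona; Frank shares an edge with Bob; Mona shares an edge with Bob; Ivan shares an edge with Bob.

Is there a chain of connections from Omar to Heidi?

Explore from Omar.
Distance 1: reach Grace.
Distance 2: reach Frank.
Distance 3: reach Bob, Mona.
Distance 4: reach Ivan.
The search is exhausted without reaching Heidi; it lies in a different component.

No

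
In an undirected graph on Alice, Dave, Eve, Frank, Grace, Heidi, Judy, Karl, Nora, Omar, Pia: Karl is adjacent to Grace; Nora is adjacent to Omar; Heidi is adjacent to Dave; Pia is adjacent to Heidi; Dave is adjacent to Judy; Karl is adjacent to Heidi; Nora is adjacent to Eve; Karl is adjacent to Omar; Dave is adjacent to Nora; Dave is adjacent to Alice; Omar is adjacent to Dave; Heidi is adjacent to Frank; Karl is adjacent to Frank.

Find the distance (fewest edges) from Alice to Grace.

Distance 0: Alice.
Distance 1: Dave.
Distance 2: Heidi, Judy, Nora, Omar.
Distance 3: Eve, Frank, Karl, Pia.
Distance 4: Grace — contains Grace.

4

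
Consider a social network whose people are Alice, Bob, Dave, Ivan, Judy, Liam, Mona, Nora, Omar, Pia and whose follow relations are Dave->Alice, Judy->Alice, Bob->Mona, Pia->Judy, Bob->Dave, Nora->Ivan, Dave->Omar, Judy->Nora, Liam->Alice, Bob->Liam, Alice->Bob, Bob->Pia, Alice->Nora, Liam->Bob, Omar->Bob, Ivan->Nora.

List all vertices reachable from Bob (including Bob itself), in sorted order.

Start at Bob.
Its neighbours: Dave, Liam, Mona, Pia.
Then their neighbours: Alice, Judy, Omar.
Then next layer: Nora.
Then next layer: Ivan.
Every vertex is now reached.

Alice, Bob, Dave, Ivan, Judy, Liam, Mona, Nora, Omar, Pia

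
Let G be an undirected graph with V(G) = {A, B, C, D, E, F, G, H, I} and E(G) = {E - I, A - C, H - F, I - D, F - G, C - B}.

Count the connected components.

3

From A: component {A, B, C}.
From D: component {D, E, I}.
From F: component {F, G, H}.
That's 3 components.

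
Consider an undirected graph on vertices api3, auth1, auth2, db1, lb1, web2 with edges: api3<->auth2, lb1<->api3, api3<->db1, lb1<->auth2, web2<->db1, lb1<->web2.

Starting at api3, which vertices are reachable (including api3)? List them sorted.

api3, auth2, db1, lb1, web2

Start at api3.
Its neighbours: auth2, db1, lb1.
Then their neighbours: web2.
Nothing further is reachable.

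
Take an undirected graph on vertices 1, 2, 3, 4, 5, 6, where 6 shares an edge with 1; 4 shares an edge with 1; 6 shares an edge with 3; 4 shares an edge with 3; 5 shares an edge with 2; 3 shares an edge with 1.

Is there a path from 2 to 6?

Explore from 2.
Distance 1: reach 5.
The search is exhausted without reaching 6; it lies in a different component.

No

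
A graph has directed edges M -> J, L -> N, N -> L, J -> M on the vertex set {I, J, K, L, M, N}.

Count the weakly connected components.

4

From I: component {I}.
From J: component {J, M}.
From K: component {K}.
From L: component {L, N}.
That's 4 components.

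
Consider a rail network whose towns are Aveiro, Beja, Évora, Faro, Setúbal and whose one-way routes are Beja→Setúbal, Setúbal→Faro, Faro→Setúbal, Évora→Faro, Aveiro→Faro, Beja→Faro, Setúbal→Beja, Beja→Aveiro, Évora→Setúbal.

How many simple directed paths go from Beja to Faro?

Beja→Aveiro→Faro
Beja→Faro
Beja→Setúbal→Faro

3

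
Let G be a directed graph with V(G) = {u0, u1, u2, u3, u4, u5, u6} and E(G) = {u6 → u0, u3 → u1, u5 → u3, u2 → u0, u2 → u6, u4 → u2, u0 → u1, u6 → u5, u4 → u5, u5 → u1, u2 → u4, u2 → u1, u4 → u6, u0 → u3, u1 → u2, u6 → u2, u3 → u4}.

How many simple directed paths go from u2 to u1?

u2→u0→u1
u2→u0→u3→u1
u2→u0→u3→u4→u5→u1
u2→u0→u3→u4→u6→u5→u1
u2→u1
u2→u4→u5→u1
u2→u4→u5→u3→u1
u2→u4→u6→u0→u1
... and 8 more.

16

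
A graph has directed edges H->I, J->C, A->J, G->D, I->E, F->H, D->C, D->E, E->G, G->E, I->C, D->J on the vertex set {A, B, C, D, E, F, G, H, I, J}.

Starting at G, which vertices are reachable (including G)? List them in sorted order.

C, D, E, G, J

Start at G.
Its neighbours: D, E.
Then their neighbours: C, J.
Nothing further is reachable.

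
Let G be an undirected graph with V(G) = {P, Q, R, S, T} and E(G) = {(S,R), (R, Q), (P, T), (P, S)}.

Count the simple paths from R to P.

1

R–S–P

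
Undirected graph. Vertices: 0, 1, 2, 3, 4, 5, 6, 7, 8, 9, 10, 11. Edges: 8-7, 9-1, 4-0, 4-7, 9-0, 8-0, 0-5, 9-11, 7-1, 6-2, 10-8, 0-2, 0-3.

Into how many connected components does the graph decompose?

1

From 0: component {0, 1, 2, 3, 4, 5, 6, 7, 8, 9, 10, 11}.
That's 1 component.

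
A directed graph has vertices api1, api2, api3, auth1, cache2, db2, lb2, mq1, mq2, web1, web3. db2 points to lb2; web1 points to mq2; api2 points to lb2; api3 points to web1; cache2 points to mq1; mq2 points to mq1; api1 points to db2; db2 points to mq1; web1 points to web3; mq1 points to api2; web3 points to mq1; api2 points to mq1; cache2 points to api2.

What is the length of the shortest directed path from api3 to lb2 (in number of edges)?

Distance 0: api3.
Distance 1: web1.
Distance 2: mq2, web3.
Distance 3: mq1.
Distance 4: api2.
Distance 5: lb2 — contains lb2.

5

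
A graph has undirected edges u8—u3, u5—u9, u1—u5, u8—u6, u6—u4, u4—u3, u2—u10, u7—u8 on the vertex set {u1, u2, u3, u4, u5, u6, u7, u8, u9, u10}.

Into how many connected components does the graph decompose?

From u1: component {u1, u5, u9}.
From u2: component {u2, u10}.
From u3: component {u3, u4, u6, u7, u8}.
That's 3 components.

3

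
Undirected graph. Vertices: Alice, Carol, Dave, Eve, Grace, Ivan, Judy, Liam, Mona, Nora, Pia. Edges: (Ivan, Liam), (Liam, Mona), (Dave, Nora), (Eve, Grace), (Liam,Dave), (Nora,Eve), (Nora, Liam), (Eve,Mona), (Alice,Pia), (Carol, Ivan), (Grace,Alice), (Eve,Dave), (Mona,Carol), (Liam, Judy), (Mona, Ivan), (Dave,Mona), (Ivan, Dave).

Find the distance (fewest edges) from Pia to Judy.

6

Distance 0: Pia.
Distance 1: Alice.
Distance 2: Grace.
Distance 3: Eve.
Distance 4: Dave, Mona, Nora.
Distance 5: Carol, Ivan, Liam.
Distance 6: Judy — contains Judy.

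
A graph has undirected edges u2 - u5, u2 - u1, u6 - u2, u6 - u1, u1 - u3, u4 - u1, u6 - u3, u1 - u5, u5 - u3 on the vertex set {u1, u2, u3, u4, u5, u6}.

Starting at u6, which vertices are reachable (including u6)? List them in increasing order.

Start at u6.
Its neighbours: u1, u2, u3.
Then their neighbours: u4, u5.
Every vertex is now reached.

u1, u2, u3, u4, u5, u6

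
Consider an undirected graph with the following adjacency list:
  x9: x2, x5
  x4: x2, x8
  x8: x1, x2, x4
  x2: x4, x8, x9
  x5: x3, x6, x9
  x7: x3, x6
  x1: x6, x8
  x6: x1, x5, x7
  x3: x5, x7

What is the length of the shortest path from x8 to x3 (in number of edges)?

4

Distance 0: x8.
Distance 1: x1, x2, x4.
Distance 2: x6, x9.
Distance 3: x5, x7.
Distance 4: x3 — contains x3.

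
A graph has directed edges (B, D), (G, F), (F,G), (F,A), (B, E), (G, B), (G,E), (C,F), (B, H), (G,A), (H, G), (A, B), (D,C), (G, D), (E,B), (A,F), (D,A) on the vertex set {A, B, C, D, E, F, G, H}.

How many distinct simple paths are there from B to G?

3

B→D→A→F→G
B→D→C→F→G
B→H→G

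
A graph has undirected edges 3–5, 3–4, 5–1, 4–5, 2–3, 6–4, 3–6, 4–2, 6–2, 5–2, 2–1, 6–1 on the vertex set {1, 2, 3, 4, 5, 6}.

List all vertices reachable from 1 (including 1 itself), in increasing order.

1, 2, 3, 4, 5, 6

Start at 1.
Its neighbours: 2, 5, 6.
Then their neighbours: 3, 4.
Every vertex is now reached.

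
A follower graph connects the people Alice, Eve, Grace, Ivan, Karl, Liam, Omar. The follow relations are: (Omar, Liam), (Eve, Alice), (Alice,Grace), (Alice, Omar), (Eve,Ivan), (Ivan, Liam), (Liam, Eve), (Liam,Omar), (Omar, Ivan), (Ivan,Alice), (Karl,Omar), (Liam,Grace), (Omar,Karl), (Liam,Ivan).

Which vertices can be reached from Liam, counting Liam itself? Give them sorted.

Alice, Eve, Grace, Ivan, Karl, Liam, Omar

Start at Liam.
Its neighbours: Eve, Grace, Ivan, Omar.
Then their neighbours: Alice, Karl.
Every vertex is now reached.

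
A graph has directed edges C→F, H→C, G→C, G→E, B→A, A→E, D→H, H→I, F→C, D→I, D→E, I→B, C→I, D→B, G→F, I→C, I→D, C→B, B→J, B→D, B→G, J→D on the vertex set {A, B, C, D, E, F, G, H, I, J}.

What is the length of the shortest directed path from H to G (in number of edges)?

3

Distance 0: H.
Distance 1: C, I.
Distance 2: B, D, F.
Distance 3: A, E, G, J — contains G.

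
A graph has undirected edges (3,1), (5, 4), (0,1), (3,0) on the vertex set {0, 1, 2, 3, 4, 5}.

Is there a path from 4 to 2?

No

Explore from 4.
Distance 1: reach 5.
The search is exhausted without reaching 2; it lies in a different component.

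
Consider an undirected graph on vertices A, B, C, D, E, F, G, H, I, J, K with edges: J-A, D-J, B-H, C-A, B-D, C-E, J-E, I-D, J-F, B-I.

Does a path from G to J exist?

No

G has no edges, so nothing is reachable from it.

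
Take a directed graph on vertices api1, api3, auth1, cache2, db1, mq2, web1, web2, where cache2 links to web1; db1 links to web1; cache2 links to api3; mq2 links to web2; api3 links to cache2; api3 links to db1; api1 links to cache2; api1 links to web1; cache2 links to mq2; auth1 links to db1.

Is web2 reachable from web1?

web1 has no outgoing edges, so nothing is reachable from it.

No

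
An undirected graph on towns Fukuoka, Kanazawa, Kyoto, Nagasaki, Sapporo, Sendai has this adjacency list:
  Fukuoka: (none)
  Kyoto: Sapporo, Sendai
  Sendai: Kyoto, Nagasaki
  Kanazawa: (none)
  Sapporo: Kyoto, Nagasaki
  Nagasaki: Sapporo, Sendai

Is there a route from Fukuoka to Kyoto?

Fukuoka has no edges, so nothing is reachable from it.

No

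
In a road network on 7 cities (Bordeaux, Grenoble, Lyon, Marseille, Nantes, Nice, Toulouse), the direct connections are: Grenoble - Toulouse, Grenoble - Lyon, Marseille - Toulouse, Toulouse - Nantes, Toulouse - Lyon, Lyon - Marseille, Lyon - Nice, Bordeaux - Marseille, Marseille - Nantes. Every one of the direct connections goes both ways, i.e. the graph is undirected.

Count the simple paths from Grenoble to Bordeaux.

6

Grenoble–Lyon–Marseille–Bordeaux
Grenoble–Lyon–Toulouse–Marseille–Bordeaux
Grenoble–Lyon–Toulouse–Nantes–Marseille–Bordeaux
Grenoble–Toulouse–Lyon–Marseille–Bordeaux
Grenoble–Toulouse–Marseille–Bordeaux
Grenoble–Toulouse–Nantes–Marseille–Bordeaux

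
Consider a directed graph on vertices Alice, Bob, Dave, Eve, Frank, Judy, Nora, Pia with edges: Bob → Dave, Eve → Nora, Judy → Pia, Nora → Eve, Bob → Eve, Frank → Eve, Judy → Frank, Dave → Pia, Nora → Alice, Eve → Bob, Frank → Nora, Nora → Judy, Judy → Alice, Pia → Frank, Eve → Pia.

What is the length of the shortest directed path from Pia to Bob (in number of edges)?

Distance 0: Pia.
Distance 1: Frank.
Distance 2: Eve, Nora.
Distance 3: Alice, Bob, Judy — contains Bob.

3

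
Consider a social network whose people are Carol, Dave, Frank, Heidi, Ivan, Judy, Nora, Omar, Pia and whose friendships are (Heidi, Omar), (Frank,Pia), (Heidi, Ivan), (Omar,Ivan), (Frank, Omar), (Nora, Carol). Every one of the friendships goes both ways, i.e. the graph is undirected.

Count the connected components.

From Carol: component {Carol, Nora}.
From Dave: component {Dave}.
From Frank: component {Frank, Heidi, Ivan, Omar, Pia}.
From Judy: component {Judy}.
That's 4 components.

4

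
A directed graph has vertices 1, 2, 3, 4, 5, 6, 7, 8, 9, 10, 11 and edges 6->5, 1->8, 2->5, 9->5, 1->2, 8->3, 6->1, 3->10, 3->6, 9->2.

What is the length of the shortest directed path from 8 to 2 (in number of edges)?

Distance 0: 8.
Distance 1: 3.
Distance 2: 6, 10.
Distance 3: 1, 5.
Distance 4: 2 — contains 2.

4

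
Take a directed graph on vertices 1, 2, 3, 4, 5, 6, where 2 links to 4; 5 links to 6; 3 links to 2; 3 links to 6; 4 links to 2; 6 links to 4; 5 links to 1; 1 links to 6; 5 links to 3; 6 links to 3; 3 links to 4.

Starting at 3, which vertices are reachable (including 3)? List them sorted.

2, 3, 4, 6

Start at 3.
Its neighbours: 2, 4, 6.
Nothing further is reachable.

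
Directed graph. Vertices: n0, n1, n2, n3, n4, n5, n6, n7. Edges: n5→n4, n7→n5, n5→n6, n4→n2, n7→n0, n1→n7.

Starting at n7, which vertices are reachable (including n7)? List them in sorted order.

n0, n2, n4, n5, n6, n7

Start at n7.
Its neighbours: n0, n5.
Then their neighbours: n4, n6.
Then next layer: n2.
Nothing further is reachable.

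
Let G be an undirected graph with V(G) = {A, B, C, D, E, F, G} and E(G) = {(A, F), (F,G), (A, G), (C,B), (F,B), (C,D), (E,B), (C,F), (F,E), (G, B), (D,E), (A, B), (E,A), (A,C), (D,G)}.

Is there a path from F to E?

Yes

Explore from F.
Distance 1: reach A, B, C, E, G.
Found E.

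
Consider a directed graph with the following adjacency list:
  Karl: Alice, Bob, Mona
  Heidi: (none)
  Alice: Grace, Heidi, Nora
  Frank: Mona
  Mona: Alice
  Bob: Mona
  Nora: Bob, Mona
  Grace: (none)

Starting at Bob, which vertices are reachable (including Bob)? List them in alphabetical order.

Alice, Bob, Grace, Heidi, Mona, Nora

Start at Bob.
Its neighbours: Mona.
Then their neighbours: Alice.
Then next layer: Grace, Heidi, Nora.
Nothing further is reachable.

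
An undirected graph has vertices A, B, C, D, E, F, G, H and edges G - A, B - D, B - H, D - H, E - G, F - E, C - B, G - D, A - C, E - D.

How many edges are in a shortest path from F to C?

Distance 0: F.
Distance 1: E.
Distance 2: D, G.
Distance 3: A, B, H.
Distance 4: C — contains C.

4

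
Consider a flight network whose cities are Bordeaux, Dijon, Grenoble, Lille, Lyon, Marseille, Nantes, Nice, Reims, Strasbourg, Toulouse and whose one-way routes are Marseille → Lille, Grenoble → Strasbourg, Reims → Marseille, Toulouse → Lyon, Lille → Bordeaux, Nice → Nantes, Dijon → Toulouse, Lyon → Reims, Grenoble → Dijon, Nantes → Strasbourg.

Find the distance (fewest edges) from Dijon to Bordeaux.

6

Distance 0: Dijon.
Distance 1: Toulouse.
Distance 2: Lyon.
Distance 3: Reims.
Distance 4: Marseille.
Distance 5: Lille.
Distance 6: Bordeaux — contains Bordeaux.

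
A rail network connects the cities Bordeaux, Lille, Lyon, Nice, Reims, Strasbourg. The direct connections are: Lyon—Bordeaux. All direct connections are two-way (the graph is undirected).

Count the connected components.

From Bordeaux: component {Bordeaux, Lyon}.
From Lille: component {Lille}.
From Nice: component {Nice}.
From Reims: component {Reims}.
From Strasbourg: component {Strasbourg}.
That's 5 components.

5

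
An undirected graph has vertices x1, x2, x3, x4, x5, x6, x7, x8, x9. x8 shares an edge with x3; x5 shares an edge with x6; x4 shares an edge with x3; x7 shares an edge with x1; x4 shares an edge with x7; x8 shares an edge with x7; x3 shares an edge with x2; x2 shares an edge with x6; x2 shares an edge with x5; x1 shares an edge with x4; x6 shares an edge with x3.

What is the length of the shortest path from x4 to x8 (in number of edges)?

2

Distance 0: x4.
Distance 1: x1, x3, x7.
Distance 2: x2, x6, x8 — contains x8.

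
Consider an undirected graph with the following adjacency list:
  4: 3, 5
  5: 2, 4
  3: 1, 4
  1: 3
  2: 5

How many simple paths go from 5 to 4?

1

5–4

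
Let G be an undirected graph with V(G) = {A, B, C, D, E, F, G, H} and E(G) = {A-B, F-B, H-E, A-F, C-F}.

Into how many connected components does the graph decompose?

From A: component {A, B, C, F}.
From D: component {D}.
From E: component {E, H}.
From G: component {G}.
That's 4 components.

4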